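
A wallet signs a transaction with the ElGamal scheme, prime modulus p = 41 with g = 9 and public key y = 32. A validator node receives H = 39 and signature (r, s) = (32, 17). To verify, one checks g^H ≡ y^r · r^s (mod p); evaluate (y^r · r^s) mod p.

32

32^2 = 1024 ≡ 40
32^4 ≡ 40^2 = 1600 ≡ 1
32^8 ≡ 1^2 = 1
32^16 ≡ 1^2 = 1
32^32 ≡ 1^2 = 1
32^2 = 1024 ≡ 40
32^4 ≡ 40^2 = 1600 ≡ 1
32^8 ≡ 1^2 = 1
32^16 ≡ 1^2 = 1
17 = 16 + 1, so 32^17 ≡ 1·32 ≡ 32 (mod 41)
y^r · r^s ≡ 1·32 = 32 ≡ 32 (mod 41)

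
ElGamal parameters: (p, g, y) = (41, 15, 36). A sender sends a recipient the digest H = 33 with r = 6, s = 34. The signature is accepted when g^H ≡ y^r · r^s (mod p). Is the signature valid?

Left side g^H mod p:
Squares mod 41: 15^1≡15, 15^2≡20, 15^4≡31, 15^8≡18, 15^16≡37, 15^32≡16
33 = 32 + 1, so 15^33 ≡ 16·15 ≡ 35 (mod 41)
Right side y^r · r^s mod p:
Squares mod 41: 36^1≡36, 36^2≡25, 36^4≡10
6 = 4 + 2, so 36^6 ≡ 10·25 ≡ 4 (mod 41)
Squares mod 41: 6^1≡6, 6^2≡36, 6^4≡25, 6^8≡10, 6^16≡18, 6^32≡37
34 = 32 + 2, so 6^34 ≡ 37·36 ≡ 20 (mod 41)
4·20 = 80 ≡ 39 (mod 41)
35 ≠ 39, so verification fails.

invalid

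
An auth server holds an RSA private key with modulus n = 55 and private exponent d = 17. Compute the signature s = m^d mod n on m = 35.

m^2 ≡ 35^2 = 1225 ≡ 15
m^4 ≡ 15^2 = 225 ≡ 5
m^8 ≡ 5^2 = 25
m^16 ≡ 25^2 = 625 ≡ 20
17 = 16 + 1, so m^17 ≡ 20·35 ≡ 40 (mod 55)

40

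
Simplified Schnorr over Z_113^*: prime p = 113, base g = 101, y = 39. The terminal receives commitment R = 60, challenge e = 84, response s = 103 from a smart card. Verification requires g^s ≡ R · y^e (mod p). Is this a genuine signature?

g^s mod p:
101^2 = 10201 ≡ 31
101^4 ≡ 31^2 = 961 ≡ 57
101^8 ≡ 57^2 = 3249 ≡ 85
101^16 ≡ 85^2 = 7225 ≡ 106
101^32 ≡ 106^2 = 11236 ≡ 49
101^64 ≡ 49^2 = 2401 ≡ 28
103 = 64 + 32 + 4 + 2 + 1, so 101^103 ≡ 28·49·57·31·101 ≡ 75 (mod 113)
R · y^e mod p:
39^2 = 1521 ≡ 52
39^4 ≡ 52^2 = 2704 ≡ 105
39^8 ≡ 105^2 = 11025 ≡ 64
39^16 ≡ 64^2 = 4096 ≡ 28
39^32 ≡ 28^2 = 784 ≡ 106
39^64 ≡ 106^2 = 11236 ≡ 49
84 = 64 + 16 + 4, so 39^84 ≡ 49·28·105 ≡ 98 (mod 113)
60·98 = 5880 ≡ 4 (mod 113)
75 ≠ 4; the check fails.

forged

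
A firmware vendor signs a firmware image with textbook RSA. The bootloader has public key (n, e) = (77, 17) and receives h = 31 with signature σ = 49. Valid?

σ^2 ≡ 49^2 = 2401 ≡ 14
σ^4 ≡ 14^2 = 196 ≡ 42
σ^8 ≡ 42^2 = 1764 ≡ 70
σ^16 ≡ 70^2 = 4900 ≡ 49
17 = 16 + 1, so σ^17 ≡ 49·49 ≡ 14 (mod 77)
The recovered value 14 does not match the digest 31.

no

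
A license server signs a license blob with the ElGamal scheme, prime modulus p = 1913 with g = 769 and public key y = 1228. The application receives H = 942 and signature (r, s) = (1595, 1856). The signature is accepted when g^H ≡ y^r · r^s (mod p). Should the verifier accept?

Left side g^H mod p:
769^2 = 591361 ≡ 244
769^4 ≡ 244^2 = 59536 ≡ 233
769^8 ≡ 233^2 = 54289 ≡ 725
769^16 ≡ 725^2 = 525625 ≡ 1463
769^32 ≡ 1463^2 = 2140369 ≡ 1635
769^64 ≡ 1635^2 = 2673225 ≡ 764
769^128 ≡ 764^2 = 583696 ≡ 231
769^256 ≡ 231^2 = 53361 ≡ 1710
769^512 ≡ 1710^2 = 2924100 ≡ 1036
942 = 512 + 256 + 128 + 32 + 8 + 4 + 2, so 769^942 ≡ 1036·1710·231·1635·725·233·244 ≡ 161 (mod 1913)
Right side y^r · r^s mod p:
1228^2 = 1507984 ≡ 540
1228^4 ≡ 540^2 = 291600 ≡ 824
1228^8 ≡ 824^2 = 678976 ≡ 1774
1228^16 ≡ 1774^2 = 3147076 ≡ 191
1228^32 ≡ 191^2 = 36481 ≡ 134
1228^64 ≡ 134^2 = 17956 ≡ 739
1228^128 ≡ 739^2 = 546121 ≡ 916
1228^256 ≡ 916^2 = 839056 ≡ 1162
1228^512 ≡ 1162^2 = 1350244 ≡ 1579
1228^1024 ≡ 1579^2 = 2493241 ≡ 602
1595 = 1024 + 512 + 32 + 16 + 8 + 2 + 1, so 1228^1595 ≡ 602·1579·134·191·1774·540·1228 ≡ 536 (mod 1913)
1595^2 = 2544025 ≡ 1648
1595^4 ≡ 1648^2 = 2715904 ≡ 1357
1595^8 ≡ 1357^2 = 1841449 ≡ 1143
1595^16 ≡ 1143^2 = 1306449 ≡ 1783
1595^32 ≡ 1783^2 = 3179089 ≡ 1596
1595^64 ≡ 1596^2 = 2547216 ≡ 1013
1595^128 ≡ 1013^2 = 1026169 ≡ 801
1595^256 ≡ 801^2 = 641601 ≡ 746
1595^512 ≡ 746^2 = 556516 ≡ 1746
1595^1024 ≡ 1746^2 = 3048516 ≡ 1107
1856 = 1024 + 512 + 256 + 64, so 1595^1856 ≡ 1107·1746·746·1013 ≡ 1510 (mod 1913)
536·1510 = 809360 ≡ 161 (mod 1913)
161 ≡ 161 (mod 1913), so the signature is genuine.

accept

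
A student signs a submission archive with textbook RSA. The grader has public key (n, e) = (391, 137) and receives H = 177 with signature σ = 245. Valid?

σ^137 mod 391 = 214
The recovered value 214 does not match the digest 177.

no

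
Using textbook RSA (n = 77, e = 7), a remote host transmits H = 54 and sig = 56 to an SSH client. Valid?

no

Squares mod 77: sig^1≡56, sig^2≡56, sig^4≡56
7 = 4 + 2 + 1, so sig^7 ≡ 56·56·56 ≡ 56 (mod 77)
56 ≠ 54, so verification fails.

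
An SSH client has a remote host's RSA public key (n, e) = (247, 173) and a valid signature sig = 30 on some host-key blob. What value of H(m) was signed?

140

sig^2 ≡ 30^2 = 900 ≡ 159
sig^4 ≡ 159^2 = 25281 ≡ 87
sig^8 ≡ 87^2 = 7569 ≡ 159
sig^16 ≡ 159^2 = 25281 ≡ 87
sig^32 ≡ 87^2 = 7569 ≡ 159
sig^64 ≡ 159^2 = 25281 ≡ 87
sig^128 ≡ 87^2 = 7569 ≡ 159
173 = 128 + 32 + 8 + 4 + 1, so sig^173 ≡ 159·159·159·87·30 ≡ 140 (mod 247)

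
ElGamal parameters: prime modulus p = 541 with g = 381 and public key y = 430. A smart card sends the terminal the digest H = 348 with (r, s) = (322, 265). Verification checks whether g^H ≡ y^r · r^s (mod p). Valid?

no

Left side g^H mod p:
381^348 mod 541 = 252
Right side y^r · r^s mod p:
430^322 mod 541 = 336
322^265 mod 541 = 239
336·239 = 80304 ≡ 236 (mod 541)
252 ≠ 236, so verification fails.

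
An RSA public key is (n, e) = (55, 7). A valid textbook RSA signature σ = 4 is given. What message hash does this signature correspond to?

49

σ^2 ≡ 4^2 = 16
σ^4 ≡ 16^2 = 256 ≡ 36
7 = 4 + 2 + 1, so σ^7 ≡ 36·16·4 ≡ 49 (mod 55)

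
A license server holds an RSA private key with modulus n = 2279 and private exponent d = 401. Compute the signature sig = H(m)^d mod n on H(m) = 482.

1199

(H(m))^2 ≡ 482^2 = 232324 ≡ 2145
(H(m))^4 ≡ 2145^2 = 4601025 ≡ 2003
(H(m))^8 ≡ 2003^2 = 4012009 ≡ 969
(H(m))^16 ≡ 969^2 = 938961 ≡ 13
(H(m))^32 ≡ 13^2 = 169
(H(m))^64 ≡ 169^2 = 28561 ≡ 1213
(H(m))^128 ≡ 1213^2 = 1471369 ≡ 1414
(H(m))^256 ≡ 1414^2 = 1999396 ≡ 713
401 = 256 + 128 + 16 + 1, so (H(m))^401 ≡ 713·1414·13·482 ≡ 1199 (mod 2279)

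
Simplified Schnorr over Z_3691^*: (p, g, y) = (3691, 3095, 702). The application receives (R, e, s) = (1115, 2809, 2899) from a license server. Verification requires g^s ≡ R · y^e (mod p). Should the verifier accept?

reject

g^s mod p:
3095^2 = 9579025 ≡ 880
3095^4 ≡ 880^2 = 774400 ≡ 2981
3095^8 ≡ 2981^2 = 8886361 ≡ 2124
3095^16 ≡ 2124^2 = 4511376 ≡ 974
3095^32 ≡ 974^2 = 948676 ≡ 89
3095^64 ≡ 89^2 = 7921 ≡ 539
3095^128 ≡ 539^2 = 290521 ≡ 2623
3095^256 ≡ 2623^2 = 6880129 ≡ 105
3095^512 ≡ 105^2 = 11025 ≡ 3643
3095^1024 ≡ 3643^2 = 13271449 ≡ 2304
3095^2048 ≡ 2304^2 = 5308416 ≡ 758
2899 = 2048 + 512 + 256 + 64 + 16 + 2 + 1, so 3095^2899 ≡ 758·3643·105·539·974·880·3095 ≡ 837 (mod 3691)
R · y^e mod p:
702^2 = 492804 ≡ 1901
702^4 ≡ 1901^2 = 3613801 ≡ 312
702^8 ≡ 312^2 = 97344 ≡ 1378
702^16 ≡ 1378^2 = 1898884 ≡ 1710
702^32 ≡ 1710^2 = 2924100 ≡ 828
702^64 ≡ 828^2 = 685584 ≡ 2749
702^128 ≡ 2749^2 = 7557001 ≡ 1524
702^256 ≡ 1524^2 = 2322576 ≡ 937
702^512 ≡ 937^2 = 877969 ≡ 3202
702^1024 ≡ 3202^2 = 10252804 ≡ 2897
702^2048 ≡ 2897^2 = 8392609 ≡ 2966
2809 = 2048 + 512 + 128 + 64 + 32 + 16 + 8 + 1, so 702^2809 ≡ 2966·3202·1524·2749·828·1710·1378·702 ≡ 310 (mod 3691)
1115·310 = 345650 ≡ 2387 (mod 3691)
837 ≠ 2387; the check fails.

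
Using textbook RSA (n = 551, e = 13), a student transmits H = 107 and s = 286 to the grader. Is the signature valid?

invalid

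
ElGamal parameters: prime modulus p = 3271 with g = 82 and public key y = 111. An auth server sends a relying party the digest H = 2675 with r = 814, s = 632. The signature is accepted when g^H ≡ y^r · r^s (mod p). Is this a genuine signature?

Left side g^H mod p:
82^2 = 6724 ≡ 182
82^4 ≡ 182^2 = 33124 ≡ 414
82^8 ≡ 414^2 = 171396 ≡ 1304
82^16 ≡ 1304^2 = 1700416 ≡ 2767
82^32 ≡ 2767^2 = 7656289 ≡ 2149
82^64 ≡ 2149^2 = 4618201 ≡ 2820
82^128 ≡ 2820^2 = 7952400 ≡ 599
82^256 ≡ 599^2 = 358801 ≡ 2262
82^512 ≡ 2262^2 = 5116644 ≡ 800
82^1024 ≡ 800^2 = 640000 ≡ 2155
82^2048 ≡ 2155^2 = 4644025 ≡ 2476
2675 = 2048 + 512 + 64 + 32 + 16 + 2 + 1, so 82^2675 ≡ 2476·800·2820·2149·2767·182·82 ≡ 3123 (mod 3271)
Right side y^r · r^s mod p:
111^2 = 12321 ≡ 2508
111^4 ≡ 2508^2 = 6290064 ≡ 3202
111^8 ≡ 3202^2 = 10252804 ≡ 1490
111^16 ≡ 1490^2 = 2220100 ≡ 2362
111^32 ≡ 2362^2 = 5579044 ≡ 1989
111^64 ≡ 1989^2 = 3956121 ≡ 1482
111^128 ≡ 1482^2 = 2196324 ≡ 1483
111^256 ≡ 1483^2 = 2199289 ≡ 1177
111^512 ≡ 1177^2 = 1385329 ≡ 1696
814 = 512 + 256 + 32 + 8 + 4 + 2, so 111^814 ≡ 1696·1177·1989·1490·3202·2508 ≡ 444 (mod 3271)
814^2 = 662596 ≡ 1854
814^4 ≡ 1854^2 = 3437316 ≡ 2766
814^8 ≡ 2766^2 = 7650756 ≡ 3158
814^16 ≡ 3158^2 = 9972964 ≡ 2956
814^32 ≡ 2956^2 = 8737936 ≡ 1095
814^64 ≡ 1095^2 = 1199025 ≡ 1839
814^128 ≡ 1839^2 = 3381921 ≡ 2978
814^256 ≡ 2978^2 = 8868484 ≡ 803
814^512 ≡ 803^2 = 644809 ≡ 422
632 = 512 + 64 + 32 + 16 + 8, so 814^632 ≡ 422·1839·1095·2956·3158 ≡ 1210 (mod 3271)
444·1210 = 537240 ≡ 796 (mod 3271)
3123 ≠ 796, so verification fails.

forged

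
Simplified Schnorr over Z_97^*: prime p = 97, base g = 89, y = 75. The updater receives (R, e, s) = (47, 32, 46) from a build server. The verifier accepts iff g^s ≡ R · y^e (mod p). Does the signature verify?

verifies

g^s mod p:
89^2 = 7921 ≡ 64
89^4 ≡ 64^2 = 4096 ≡ 22
89^8 ≡ 22^2 = 484 ≡ 96
89^16 ≡ 96^2 = 9216 ≡ 1
89^32 ≡ 1^2 = 1
46 = 32 + 8 + 4 + 2, so 89^46 ≡ 1·96·22·64 ≡ 47 (mod 97)
R · y^e mod p:
75^2 = 5625 ≡ 96
75^4 ≡ 96^2 = 9216 ≡ 1
75^8 ≡ 1^2 = 1
75^16 ≡ 1^2 = 1
75^32 ≡ 1^2 = 1
47·1 = 47 ≡ 47 (mod 97)
47 ≡ 47 (mod 97); signature holds.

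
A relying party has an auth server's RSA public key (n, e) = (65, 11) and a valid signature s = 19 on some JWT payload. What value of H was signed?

24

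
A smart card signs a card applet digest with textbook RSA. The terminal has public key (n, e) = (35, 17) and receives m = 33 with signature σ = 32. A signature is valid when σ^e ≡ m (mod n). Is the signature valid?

invalid

σ^17 mod 35 = 2
The recovered value 2 does not match the digest 33.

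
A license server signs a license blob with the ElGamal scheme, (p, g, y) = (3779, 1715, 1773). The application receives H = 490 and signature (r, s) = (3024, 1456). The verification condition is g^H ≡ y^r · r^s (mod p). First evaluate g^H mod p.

48

1715^2 = 2941225 ≡ 1163
1715^4 ≡ 1163^2 = 1352569 ≡ 3466
1715^8 ≡ 3466^2 = 12013156 ≡ 3494
1715^16 ≡ 3494^2 = 12208036 ≡ 1866
1715^32 ≡ 1866^2 = 3481956 ≡ 1497
1715^64 ≡ 1497^2 = 2241009 ≡ 62
1715^128 ≡ 62^2 = 3844 ≡ 65
1715^256 ≡ 65^2 = 4225 ≡ 446
490 = 256 + 128 + 64 + 32 + 8 + 2, so 1715^490 ≡ 446·65·62·1497·3494·1163 ≡ 48 (mod 3779)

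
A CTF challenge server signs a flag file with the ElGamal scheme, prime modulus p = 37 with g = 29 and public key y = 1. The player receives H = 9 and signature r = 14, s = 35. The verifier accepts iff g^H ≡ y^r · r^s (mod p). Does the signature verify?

does not verify

Left side g^H mod p:
29^2 = 841 ≡ 27
29^4 ≡ 27^2 = 729 ≡ 26
29^8 ≡ 26^2 = 676 ≡ 10
9 = 8 + 1, so 29^9 ≡ 10·29 ≡ 31 (mod 37)
Right side y^r · r^s mod p:
1^2 = 1
1^4 ≡ 1^2 = 1
1^8 ≡ 1^2 = 1
14 = 8 + 4 + 2, so 1^14 ≡ 1·1·1 ≡ 1 (mod 37)
14^2 = 196 ≡ 11
14^4 ≡ 11^2 = 121 ≡ 10
14^8 ≡ 10^2 = 100 ≡ 26
14^16 ≡ 26^2 = 676 ≡ 10
14^32 ≡ 10^2 = 100 ≡ 26
35 = 32 + 2 + 1, so 14^35 ≡ 26·11·14 ≡ 8 (mod 37)
1·8 = 8 ≡ 8 (mod 37)
31 ≠ 8, so verification fails.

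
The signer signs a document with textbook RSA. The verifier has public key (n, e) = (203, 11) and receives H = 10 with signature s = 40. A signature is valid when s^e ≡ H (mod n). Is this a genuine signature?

s^11 mod 203 = 10
Since 10 equals the digest 10, verification succeeds.

genuine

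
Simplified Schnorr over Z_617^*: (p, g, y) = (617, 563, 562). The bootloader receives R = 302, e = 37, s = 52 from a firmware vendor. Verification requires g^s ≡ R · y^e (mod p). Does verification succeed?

fails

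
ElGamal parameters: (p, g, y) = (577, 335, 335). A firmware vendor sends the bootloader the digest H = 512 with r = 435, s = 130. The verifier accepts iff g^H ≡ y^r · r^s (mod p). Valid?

no

Left side g^H mod p:
335^2 = 112225 ≡ 287
335^4 ≡ 287^2 = 82369 ≡ 435
335^8 ≡ 435^2 = 189225 ≡ 546
335^16 ≡ 546^2 = 298116 ≡ 384
335^32 ≡ 384^2 = 147456 ≡ 321
335^64 ≡ 321^2 = 103041 ≡ 335
335^128 ≡ 335^2 = 112225 ≡ 287
335^256 ≡ 287^2 = 82369 ≡ 435
335^512 ≡ 435^2 = 189225 ≡ 546
Right side y^r · r^s mod p:
335^2 = 112225 ≡ 287
335^4 ≡ 287^2 = 82369 ≡ 435
335^8 ≡ 435^2 = 189225 ≡ 546
335^16 ≡ 546^2 = 298116 ≡ 384
335^32 ≡ 384^2 = 147456 ≡ 321
335^64 ≡ 321^2 = 103041 ≡ 335
335^128 ≡ 335^2 = 112225 ≡ 287
335^256 ≡ 287^2 = 82369 ≡ 435
435 = 256 + 128 + 32 + 16 + 2 + 1, so 335^435 ≡ 435·287·321·384·287·335 ≡ 363 (mod 577)
435^2 = 189225 ≡ 546
435^4 ≡ 546^2 = 298116 ≡ 384
435^8 ≡ 384^2 = 147456 ≡ 321
435^16 ≡ 321^2 = 103041 ≡ 335
435^32 ≡ 335^2 = 112225 ≡ 287
435^64 ≡ 287^2 = 82369 ≡ 435
435^128 ≡ 435^2 = 189225 ≡ 546
130 = 128 + 2, so 435^130 ≡ 546·546 ≡ 384 (mod 577)
363·384 = 139392 ≡ 335 (mod 577)
546 ≠ 335, so verification fails.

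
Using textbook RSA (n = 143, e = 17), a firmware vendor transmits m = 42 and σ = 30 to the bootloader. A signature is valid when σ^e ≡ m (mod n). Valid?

no

Squares mod 143: σ^1≡30, σ^2≡42, σ^4≡48, σ^8≡16, σ^16≡113
17 = 16 + 1, so σ^17 ≡ 113·30 ≡ 101 (mod 143)
101 ≠ 42, so verification fails.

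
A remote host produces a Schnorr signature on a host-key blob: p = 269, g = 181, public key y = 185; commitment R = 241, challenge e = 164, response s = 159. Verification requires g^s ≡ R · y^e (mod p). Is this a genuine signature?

g^s mod p:
181^159 mod 269 = 106
R · y^e mod p:
185^164 mod 269 = 25
241·25 = 6025 ≡ 107 (mod 269)
106 ≠ 107; the check fails.

forged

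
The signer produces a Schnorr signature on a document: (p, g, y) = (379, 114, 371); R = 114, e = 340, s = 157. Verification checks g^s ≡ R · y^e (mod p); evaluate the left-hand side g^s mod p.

58

Squares mod 379: 114^1≡114, 114^2≡110, 114^4≡351, 114^8≡26, 114^16≡297, 114^32≡281, 114^64≡129, 114^128≡344
157 = 128 + 16 + 8 + 4 + 1, so 114^157 ≡ 344·297·26·351·114 ≡ 58 (mod 379)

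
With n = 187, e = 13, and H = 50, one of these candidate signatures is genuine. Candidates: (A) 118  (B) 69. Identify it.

A

Candidate A: 118^2 = 13924 ≡ 86; 118^4 ≡ 86^2 = 7396 ≡ 103; 118^8 ≡ 103^2 = 10609 ≡ 137; 13 = 8 + 4 + 1, so 118^13 ≡ 137·103·118 ≡ 50 (mod 187)
  → matches H = 50
Candidate B: 69^2 = 4761 ≡ 86; 69^4 ≡ 86^2 = 7396 ≡ 103; 69^8 ≡ 103^2 = 10609 ≡ 137; 13 = 8 + 4 + 1, so 69^13 ≡ 137·103·69 ≡ 137 (mod 187)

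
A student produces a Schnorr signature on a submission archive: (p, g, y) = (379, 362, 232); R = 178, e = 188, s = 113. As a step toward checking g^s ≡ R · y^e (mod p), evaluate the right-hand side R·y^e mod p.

187

232^188 mod 379 = 165
R · y^e ≡ 178·165 = 29370 ≡ 187 (mod 379)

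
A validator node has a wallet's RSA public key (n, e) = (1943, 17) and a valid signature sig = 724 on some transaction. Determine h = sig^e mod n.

Squares mod 1943: sig^1≡724, sig^2≡1509, sig^4≡1828, sig^8≡1567, sig^16≡1480
17 = 16 + 1, so sig^17 ≡ 1480·724 ≡ 927 (mod 1943)

927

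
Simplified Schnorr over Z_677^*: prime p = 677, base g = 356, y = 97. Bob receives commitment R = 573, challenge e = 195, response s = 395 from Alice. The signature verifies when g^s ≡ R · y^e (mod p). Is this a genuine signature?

forged

g^s mod p:
356^2 = 126736 ≡ 137
356^4 ≡ 137^2 = 18769 ≡ 490
356^8 ≡ 490^2 = 240100 ≡ 442
356^16 ≡ 442^2 = 195364 ≡ 388
356^32 ≡ 388^2 = 150544 ≡ 250
356^64 ≡ 250^2 = 62500 ≡ 216
356^128 ≡ 216^2 = 46656 ≡ 620
356^256 ≡ 620^2 = 384400 ≡ 541
395 = 256 + 128 + 8 + 2 + 1, so 356^395 ≡ 541·620·442·137·356 ≡ 405 (mod 677)
R · y^e mod p:
97^2 = 9409 ≡ 608
97^4 ≡ 608^2 = 369664 ≡ 22
97^8 ≡ 22^2 = 484
97^16 ≡ 484^2 = 234256 ≡ 14
97^32 ≡ 14^2 = 196
97^64 ≡ 196^2 = 38416 ≡ 504
97^128 ≡ 504^2 = 254016 ≡ 141
195 = 128 + 64 + 2 + 1, so 97^195 ≡ 141·504·608·97 ≡ 414 (mod 677)
573·414 = 237222 ≡ 272 (mod 677)
405 ≠ 272; the check fails.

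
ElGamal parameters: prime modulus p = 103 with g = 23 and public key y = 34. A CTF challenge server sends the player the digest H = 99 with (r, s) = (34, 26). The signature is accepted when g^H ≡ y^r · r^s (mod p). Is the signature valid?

Left side g^H mod p:
23^2 = 529 ≡ 14
23^4 ≡ 14^2 = 196 ≡ 93
23^8 ≡ 93^2 = 8649 ≡ 100
23^16 ≡ 100^2 = 10000 ≡ 9
23^32 ≡ 9^2 = 81
23^64 ≡ 81^2 = 6561 ≡ 72
99 = 64 + 32 + 2 + 1, so 23^99 ≡ 72·81·14·23 ≡ 8 (mod 103)
Right side y^r · r^s mod p:
34^2 = 1156 ≡ 23
34^4 ≡ 23^2 = 529 ≡ 14
34^8 ≡ 14^2 = 196 ≡ 93
34^16 ≡ 93^2 = 8649 ≡ 100
34^32 ≡ 100^2 = 10000 ≡ 9
34 = 32 + 2, so 34^34 ≡ 9·23 ≡ 1 (mod 103)
34^2 = 1156 ≡ 23
34^4 ≡ 23^2 = 529 ≡ 14
34^8 ≡ 14^2 = 196 ≡ 93
34^16 ≡ 93^2 = 8649 ≡ 100
26 = 16 + 8 + 2, so 34^26 ≡ 100·93·23 ≡ 72 (mod 103)
1·72 = 72 ≡ 72 (mod 103)
8 ≠ 72, so verification fails.

invalid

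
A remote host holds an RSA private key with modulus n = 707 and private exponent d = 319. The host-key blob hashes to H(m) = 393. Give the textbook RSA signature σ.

442

(H(m))^319 mod 707 = 442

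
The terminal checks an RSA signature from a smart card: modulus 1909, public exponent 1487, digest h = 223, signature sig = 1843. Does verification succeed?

fails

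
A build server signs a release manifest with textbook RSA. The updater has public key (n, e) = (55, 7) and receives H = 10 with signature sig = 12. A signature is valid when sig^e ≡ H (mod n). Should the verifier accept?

reject

sig^2 ≡ 12^2 = 144 ≡ 34
sig^4 ≡ 34^2 = 1156 ≡ 1
7 = 4 + 2 + 1, so sig^7 ≡ 1·34·12 ≡ 23 (mod 55)
23 ≠ 10, so verification fails.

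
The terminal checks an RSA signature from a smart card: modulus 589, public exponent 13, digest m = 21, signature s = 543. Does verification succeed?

s^2 ≡ 543^2 = 294849 ≡ 349
s^4 ≡ 349^2 = 121801 ≡ 467
s^8 ≡ 467^2 = 218089 ≡ 159
13 = 8 + 4 + 1, so s^13 ≡ 159·467·543 ≡ 562 (mod 589)
s^13 mod 589 = 562, but m = 21.

fails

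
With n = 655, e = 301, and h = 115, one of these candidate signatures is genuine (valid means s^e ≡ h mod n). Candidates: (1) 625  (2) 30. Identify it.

Candidate 1: Squares mod 655: 625^1≡625, 625^2≡245, 625^4≡420, 625^8≡205, 625^16≡105, 625^32≡545, 625^64≡310, 625^128≡470, 625^256≡165; 301 = 256 + 32 + 8 + 4 + 1, so 625^301 ≡ 165·545·205·420·625 ≡ 540 (mod 655)
Candidate 2: Squares mod 655: 30^1≡30, 30^2≡245, 30^4≡420, 30^8≡205, 30^16≡105, 30^32≡545, 30^64≡310, 30^128≡470, 30^256≡165; 301 = 256 + 32 + 8 + 4 + 1, so 30^301 ≡ 165·545·205·420·30 ≡ 115 (mod 655)
  → matches h = 115

2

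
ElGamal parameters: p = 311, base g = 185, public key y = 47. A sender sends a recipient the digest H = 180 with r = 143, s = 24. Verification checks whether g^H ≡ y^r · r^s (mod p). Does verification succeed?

passes

Left side g^H mod p:
185^2 = 34225 ≡ 15
185^4 ≡ 15^2 = 225
185^8 ≡ 225^2 = 50625 ≡ 243
185^16 ≡ 243^2 = 59049 ≡ 270
185^32 ≡ 270^2 = 72900 ≡ 126
185^64 ≡ 126^2 = 15876 ≡ 15
185^128 ≡ 15^2 = 225
180 = 128 + 32 + 16 + 4, so 185^180 ≡ 225·126·270·225 ≡ 169 (mod 311)
Right side y^r · r^s mod p:
47^2 = 2209 ≡ 32
47^4 ≡ 32^2 = 1024 ≡ 91
47^8 ≡ 91^2 = 8281 ≡ 195
47^16 ≡ 195^2 = 38025 ≡ 83
47^32 ≡ 83^2 = 6889 ≡ 47
47^64 ≡ 47^2 = 2209 ≡ 32
47^128 ≡ 32^2 = 1024 ≡ 91
143 = 128 + 8 + 4 + 2 + 1, so 47^143 ≡ 91·195·91·32·47 ≡ 121 (mod 311)
143^2 = 20449 ≡ 234
143^4 ≡ 234^2 = 54756 ≡ 20
143^8 ≡ 20^2 = 400 ≡ 89
143^16 ≡ 89^2 = 7921 ≡ 146
24 = 16 + 8, so 143^24 ≡ 146·89 ≡ 243 (mod 311)
121·243 = 29403 ≡ 169 (mod 311)
169 ≡ 169 (mod 311), so the signature is genuine.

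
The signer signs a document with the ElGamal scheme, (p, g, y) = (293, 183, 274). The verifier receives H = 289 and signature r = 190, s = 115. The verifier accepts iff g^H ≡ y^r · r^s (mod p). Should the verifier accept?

reject

Left side g^H mod p:
Squares mod 293: 183^1≡183, 183^2≡87, 183^4≡244, 183^8≡57, 183^16≡26, 183^32≡90, 183^64≡189, 183^128≡268, 183^256≡39
289 = 256 + 32 + 1, so 183^289 ≡ 39·90·183 ≡ 74 (mod 293)
Right side y^r · r^s mod p:
Squares mod 293: 274^1≡274, 274^2≡68, 274^4≡229, 274^8≡287, 274^16≡36, 274^32≡124, 274^64≡140, 274^128≡262
190 = 128 + 32 + 16 + 8 + 4 + 2, so 274^190 ≡ 262·124·36·287·229·68 ≡ 143 (mod 293)
Squares mod 293: 190^1≡190, 190^2≡61, 190^4≡205, 190^8≡126, 190^16≡54, 190^32≡279, 190^64≡196
115 = 64 + 32 + 16 + 2 + 1, so 190^115 ≡ 196·279·54·61·190 ≡ 181 (mod 293)
143·181 = 25883 ≡ 99 (mod 293)
74 ≠ 99, so verification fails.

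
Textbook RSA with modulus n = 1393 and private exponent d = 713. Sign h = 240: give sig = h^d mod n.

186

h^2 ≡ 240^2 = 57600 ≡ 487
h^4 ≡ 487^2 = 237169 ≡ 359
h^8 ≡ 359^2 = 128881 ≡ 725
h^16 ≡ 725^2 = 525625 ≡ 464
h^32 ≡ 464^2 = 215296 ≡ 774
h^64 ≡ 774^2 = 599076 ≡ 86
h^128 ≡ 86^2 = 7396 ≡ 431
h^256 ≡ 431^2 = 185761 ≡ 492
h^512 ≡ 492^2 = 242064 ≡ 1075
713 = 512 + 128 + 64 + 8 + 1, so h^713 ≡ 1075·431·86·725·240 ≡ 186 (mod 1393)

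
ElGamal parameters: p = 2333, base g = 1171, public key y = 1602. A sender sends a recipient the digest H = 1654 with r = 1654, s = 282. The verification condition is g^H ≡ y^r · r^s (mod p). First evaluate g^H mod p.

Squares mod 2333: 1171^1≡1171, 1171^2≡1770, 1171^4≡2014, 1171^8≡1442, 1171^16≡661, 1171^32≡650, 1171^64≡227, 1171^128≡203, 1171^256≡1548, 1171^512≡313, 1171^1024≡2316
1654 = 1024 + 512 + 64 + 32 + 16 + 4 + 2, so 1171^1654 ≡ 2316·313·227·650·661·2014·1770 ≡ 246 (mod 2333)

246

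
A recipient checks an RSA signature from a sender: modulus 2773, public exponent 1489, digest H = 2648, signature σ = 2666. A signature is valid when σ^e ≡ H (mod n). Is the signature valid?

valid

σ^2 ≡ 2666^2 = 7107556 ≡ 357
σ^4 ≡ 357^2 = 127449 ≡ 2664
σ^8 ≡ 2664^2 = 7096896 ≡ 789
σ^16 ≡ 789^2 = 622521 ≡ 1369
σ^32 ≡ 1369^2 = 1874161 ≡ 2386
σ^64 ≡ 2386^2 = 5692996 ≡ 27
σ^128 ≡ 27^2 = 729
σ^256 ≡ 729^2 = 531441 ≡ 1798
σ^512 ≡ 1798^2 = 3232804 ≡ 2259
σ^1024 ≡ 2259^2 = 5103081 ≡ 761
1489 = 1024 + 256 + 128 + 64 + 16 + 1, so σ^1489 ≡ 761·1798·729·27·1369·2666 ≡ 2648 (mod 2773)
σ^1489 mod 2773 = 2648 matches H.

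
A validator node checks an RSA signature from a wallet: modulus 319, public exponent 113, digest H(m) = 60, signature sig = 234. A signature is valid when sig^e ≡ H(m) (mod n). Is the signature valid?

valid

Squares mod 319: sig^1≡234, sig^2≡207, sig^4≡103, sig^8≡82, sig^16≡25, sig^32≡306, sig^64≡169
113 = 64 + 32 + 16 + 1, so sig^113 ≡ 169·306·25·234 ≡ 60 (mod 319)
sig^113 mod 319 = 60 matches H(m).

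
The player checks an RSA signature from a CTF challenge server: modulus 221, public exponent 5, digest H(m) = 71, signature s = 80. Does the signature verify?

verifies

s^2 ≡ 80^2 = 6400 ≡ 212
s^4 ≡ 212^2 = 44944 ≡ 81
5 = 4 + 1, so s^5 ≡ 81·80 ≡ 71 (mod 221)
s^5 mod 221 = 71 matches H(m).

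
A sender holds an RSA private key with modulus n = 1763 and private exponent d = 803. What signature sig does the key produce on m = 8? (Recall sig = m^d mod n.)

Squares mod 1763: m^1≡8, m^2≡64, m^4≡570, m^8≡508, m^16≡666, m^32≡1043, m^64≡78, m^128≡795, m^256≡871, m^512≡551
803 = 512 + 256 + 32 + 2 + 1, so m^803 ≡ 551·871·1043·64·8 ≡ 389 (mod 1763)

389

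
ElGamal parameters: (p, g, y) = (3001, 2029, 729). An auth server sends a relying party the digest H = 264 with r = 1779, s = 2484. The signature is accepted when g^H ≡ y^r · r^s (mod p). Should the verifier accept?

Left side g^H mod p:
2029^2 = 4116841 ≡ 2470
2029^4 ≡ 2470^2 = 6100900 ≡ 2868
2029^8 ≡ 2868^2 = 8225424 ≡ 2684
2029^16 ≡ 2684^2 = 7203856 ≡ 1456
2029^32 ≡ 1456^2 = 2119936 ≡ 1230
2029^64 ≡ 1230^2 = 1512900 ≡ 396
2029^128 ≡ 396^2 = 156816 ≡ 764
2029^256 ≡ 764^2 = 583696 ≡ 1502
264 = 256 + 8, so 2029^264 ≡ 1502·2684 ≡ 1025 (mod 3001)
Right side y^r · r^s mod p:
729^2 = 531441 ≡ 264
729^4 ≡ 264^2 = 69696 ≡ 673
729^8 ≡ 673^2 = 452929 ≡ 2779
729^16 ≡ 2779^2 = 7722841 ≡ 1268
729^32 ≡ 1268^2 = 1607824 ≡ 2289
729^64 ≡ 2289^2 = 5239521 ≡ 2776
729^128 ≡ 2776^2 = 7706176 ≡ 2609
729^256 ≡ 2609^2 = 6806881 ≡ 613
729^512 ≡ 613^2 = 375769 ≡ 644
729^1024 ≡ 644^2 = 414736 ≡ 598
1779 = 1024 + 512 + 128 + 64 + 32 + 16 + 2 + 1, so 729^1779 ≡ 598·644·2609·2776·2289·1268·264·729 ≡ 2203 (mod 3001)
1779^2 = 3164841 ≡ 1787
1779^4 ≡ 1787^2 = 3193369 ≡ 305
1779^8 ≡ 305^2 = 93025 ≡ 2995
1779^16 ≡ 2995^2 = 8970025 ≡ 36
1779^32 ≡ 36^2 = 1296
1779^64 ≡ 1296^2 = 1679616 ≡ 2057
1779^128 ≡ 2057^2 = 4231249 ≡ 2840
1779^256 ≡ 2840^2 = 8065600 ≡ 1913
1779^512 ≡ 1913^2 = 3659569 ≡ 1350
1779^1024 ≡ 1350^2 = 1822500 ≡ 893
1779^2048 ≡ 893^2 = 797449 ≡ 2184
2484 = 2048 + 256 + 128 + 32 + 16 + 4, so 1779^2484 ≡ 2184·1913·2840·1296·36·305 ≡ 891 (mod 3001)
2203·891 = 1962873 ≡ 219 (mod 3001)
1025 ≠ 219, so verification fails.

reject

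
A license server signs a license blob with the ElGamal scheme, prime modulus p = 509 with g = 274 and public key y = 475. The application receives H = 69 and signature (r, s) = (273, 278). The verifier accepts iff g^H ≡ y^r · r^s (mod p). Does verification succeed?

passes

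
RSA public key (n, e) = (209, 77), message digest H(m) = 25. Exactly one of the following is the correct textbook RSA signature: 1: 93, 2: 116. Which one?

Candidate 1: Squares mod 209: 93^1≡93, 93^2≡80, 93^4≡130, 93^8≡180, 93^16≡5, 93^32≡25, 93^64≡207; 77 = 64 + 8 + 4 + 1, so 93^77 ≡ 207·180·130·93 ≡ 25 (mod 209)
  → matches H(m) = 25
Candidate 2: Squares mod 209: 116^1≡116, 116^2≡80, 116^4≡130, 116^8≡180, 116^16≡5, 116^32≡25, 116^64≡207; 77 = 64 + 8 + 4 + 1, so 116^77 ≡ 207·180·130·116 ≡ 184 (mod 209)

1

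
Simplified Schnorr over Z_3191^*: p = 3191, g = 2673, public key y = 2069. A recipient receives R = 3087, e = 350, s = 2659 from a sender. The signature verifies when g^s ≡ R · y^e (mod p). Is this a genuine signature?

g^s mod p:
2673^2 = 7144929 ≡ 280
2673^4 ≡ 280^2 = 78400 ≡ 1816
2673^8 ≡ 1816^2 = 3297856 ≡ 1553
2673^16 ≡ 1553^2 = 2411809 ≡ 2604
2673^32 ≡ 2604^2 = 6780816 ≡ 3132
2673^64 ≡ 3132^2 = 9809424 ≡ 290
2673^128 ≡ 290^2 = 84100 ≡ 1134
2673^256 ≡ 1134^2 = 1285956 ≡ 3174
2673^512 ≡ 3174^2 = 10074276 ≡ 289
2673^1024 ≡ 289^2 = 83521 ≡ 555
2673^2048 ≡ 555^2 = 308025 ≡ 1689
2659 = 2048 + 512 + 64 + 32 + 2 + 1, so 2673^2659 ≡ 1689·289·290·3132·280·2673 ≡ 1209 (mod 3191)
R · y^e mod p:
2069^2 = 4280761 ≡ 1630
2069^4 ≡ 1630^2 = 2656900 ≡ 1988
2069^8 ≡ 1988^2 = 3952144 ≡ 1686
2069^16 ≡ 1686^2 = 2842596 ≡ 2606
2069^32 ≡ 2606^2 = 6791236 ≡ 788
2069^64 ≡ 788^2 = 620944 ≡ 1890
2069^128 ≡ 1890^2 = 3572100 ≡ 1371
2069^256 ≡ 1371^2 = 1879641 ≡ 142
350 = 256 + 64 + 16 + 8 + 4 + 2, so 2069^350 ≡ 142·1890·2606·1686·1988·1630 ≡ 460 (mod 3191)
3087·460 = 1420020 ≡ 25 (mod 3191)
1209 ≠ 25; the check fails.

forged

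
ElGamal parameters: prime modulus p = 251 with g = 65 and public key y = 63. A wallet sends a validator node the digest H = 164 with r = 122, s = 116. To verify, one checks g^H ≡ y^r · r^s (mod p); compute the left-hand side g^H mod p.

156

65^2 = 4225 ≡ 209
65^4 ≡ 209^2 = 43681 ≡ 7
65^8 ≡ 7^2 = 49
65^16 ≡ 49^2 = 2401 ≡ 142
65^32 ≡ 142^2 = 20164 ≡ 84
65^64 ≡ 84^2 = 7056 ≡ 28
65^128 ≡ 28^2 = 784 ≡ 31
164 = 128 + 32 + 4, so 65^164 ≡ 31·84·7 ≡ 156 (mod 251)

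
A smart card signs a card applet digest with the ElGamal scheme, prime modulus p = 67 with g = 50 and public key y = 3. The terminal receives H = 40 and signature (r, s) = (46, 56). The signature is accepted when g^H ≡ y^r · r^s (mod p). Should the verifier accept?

Left side g^H mod p:
50^40 mod 67 = 54
Right side y^r · r^s mod p:
3^46 mod 67 = 9
46^56 mod 67 = 6
9·6 = 54 ≡ 54 (mod 67)
54 ≡ 54 (mod 67), so the signature is genuine.

accept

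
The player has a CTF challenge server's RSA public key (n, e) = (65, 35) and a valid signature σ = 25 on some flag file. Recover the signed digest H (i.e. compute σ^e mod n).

25

σ^2 ≡ 25^2 = 625 ≡ 40
σ^4 ≡ 40^2 = 1600 ≡ 40
σ^8 ≡ 40^2 = 1600 ≡ 40
σ^16 ≡ 40^2 = 1600 ≡ 40
σ^32 ≡ 40^2 = 1600 ≡ 40
35 = 32 + 2 + 1, so σ^35 ≡ 40·40·25 ≡ 25 (mod 65)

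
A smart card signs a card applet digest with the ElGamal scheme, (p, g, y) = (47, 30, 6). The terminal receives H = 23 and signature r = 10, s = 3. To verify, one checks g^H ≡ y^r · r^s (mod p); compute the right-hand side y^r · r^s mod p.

46

6^2 = 36
6^4 ≡ 36^2 = 1296 ≡ 27
6^8 ≡ 27^2 = 729 ≡ 24
10 = 8 + 2, so 6^10 ≡ 24·36 ≡ 18 (mod 47)
10^2 = 100 ≡ 6
3 = 2 + 1, so 10^3 ≡ 6·10 ≡ 13 (mod 47)
y^r · r^s ≡ 18·13 = 234 ≡ 46 (mod 47)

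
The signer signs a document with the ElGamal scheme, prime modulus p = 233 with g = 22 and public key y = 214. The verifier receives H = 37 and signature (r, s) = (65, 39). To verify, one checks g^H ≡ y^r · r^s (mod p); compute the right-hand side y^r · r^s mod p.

114

Squares mod 233: 214^1≡214, 214^2≡128, 214^4≡74, 214^8≡117, 214^16≡175, 214^32≡102, 214^64≡152
65 = 64 + 1, so 214^65 ≡ 152·214 ≡ 141 (mod 233)
Squares mod 233: 65^1≡65, 65^2≡31, 65^4≡29, 65^8≡142, 65^16≡126, 65^32≡32
39 = 32 + 4 + 2 + 1, so 65^39 ≡ 32·29·31·65 ≡ 95 (mod 233)
y^r · r^s ≡ 141·95 = 13395 ≡ 114 (mod 233)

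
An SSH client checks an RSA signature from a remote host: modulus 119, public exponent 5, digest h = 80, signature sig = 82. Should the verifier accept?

sig^2 ≡ 82^2 = 6724 ≡ 60
sig^4 ≡ 60^2 = 3600 ≡ 30
5 = 4 + 1, so sig^5 ≡ 30·82 ≡ 80 (mod 119)
Since 80 equals the digest 80, verification succeeds.

accept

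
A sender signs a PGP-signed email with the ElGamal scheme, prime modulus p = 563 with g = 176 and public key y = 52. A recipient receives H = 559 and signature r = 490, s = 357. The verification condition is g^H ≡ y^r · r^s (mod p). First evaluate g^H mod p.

176^2 = 30976 ≡ 11
176^4 ≡ 11^2 = 121
176^8 ≡ 121^2 = 14641 ≡ 3
176^16 ≡ 3^2 = 9
176^32 ≡ 9^2 = 81
176^64 ≡ 81^2 = 6561 ≡ 368
176^128 ≡ 368^2 = 135424 ≡ 304
176^256 ≡ 304^2 = 92416 ≡ 84
176^512 ≡ 84^2 = 7056 ≡ 300
559 = 512 + 32 + 8 + 4 + 2 + 1, so 176^559 ≡ 300·81·3·121·11·176 ≡ 155 (mod 563)

155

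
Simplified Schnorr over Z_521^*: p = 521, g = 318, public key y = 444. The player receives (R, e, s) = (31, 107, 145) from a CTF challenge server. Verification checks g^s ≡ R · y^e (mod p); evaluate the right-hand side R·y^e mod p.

Squares mod 521: 444^1≡444, 444^2≡198, 444^4≡129, 444^8≡490, 444^16≡440, 444^32≡309, 444^64≡138
107 = 64 + 32 + 8 + 2 + 1, so 444^107 ≡ 138·309·490·198·444 ≡ 453 (mod 521)
R · y^e ≡ 31·453 = 14043 ≡ 497 (mod 521)

497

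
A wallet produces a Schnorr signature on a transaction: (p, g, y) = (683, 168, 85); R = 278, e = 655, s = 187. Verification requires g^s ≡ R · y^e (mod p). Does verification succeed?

passes

g^s mod p:
168^2 = 28224 ≡ 221
168^4 ≡ 221^2 = 48841 ≡ 348
168^8 ≡ 348^2 = 121104 ≡ 213
168^16 ≡ 213^2 = 45369 ≡ 291
168^32 ≡ 291^2 = 84681 ≡ 672
168^64 ≡ 672^2 = 451584 ≡ 121
168^128 ≡ 121^2 = 14641 ≡ 298
187 = 128 + 32 + 16 + 8 + 2 + 1, so 168^187 ≡ 298·672·291·213·221·168 ≡ 347 (mod 683)
R · y^e mod p:
85^2 = 7225 ≡ 395
85^4 ≡ 395^2 = 156025 ≡ 301
85^8 ≡ 301^2 = 90601 ≡ 445
85^16 ≡ 445^2 = 198025 ≡ 638
85^32 ≡ 638^2 = 407044 ≡ 659
85^64 ≡ 659^2 = 434281 ≡ 576
85^128 ≡ 576^2 = 331776 ≡ 521
85^256 ≡ 521^2 = 271441 ≡ 290
85^512 ≡ 290^2 = 84100 ≡ 91
655 = 512 + 128 + 8 + 4 + 2 + 1, so 85^655 ≡ 91·521·445·301·395·85 ≡ 613 (mod 683)
278·613 = 170414 ≡ 347 (mod 683)
347 ≡ 347 (mod 683); signature holds.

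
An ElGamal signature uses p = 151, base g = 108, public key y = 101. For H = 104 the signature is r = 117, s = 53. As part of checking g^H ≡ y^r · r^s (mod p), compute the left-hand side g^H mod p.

18

Squares mod 151: 108^1≡108, 108^2≡37, 108^4≡10, 108^8≡100, 108^16≡34, 108^32≡99, 108^64≡137
104 = 64 + 32 + 8, so 108^104 ≡ 137·99·100 ≡ 18 (mod 151)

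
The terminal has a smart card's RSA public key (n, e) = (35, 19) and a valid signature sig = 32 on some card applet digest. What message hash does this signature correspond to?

sig^2 ≡ 32^2 = 1024 ≡ 9
sig^4 ≡ 9^2 = 81 ≡ 11
sig^8 ≡ 11^2 = 121 ≡ 16
sig^16 ≡ 16^2 = 256 ≡ 11
19 = 16 + 2 + 1, so sig^19 ≡ 11·9·32 ≡ 18 (mod 35)

18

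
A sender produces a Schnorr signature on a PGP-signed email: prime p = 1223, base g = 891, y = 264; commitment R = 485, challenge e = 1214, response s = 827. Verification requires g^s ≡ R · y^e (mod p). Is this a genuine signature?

forged

g^s mod p:
Squares mod 1223: 891^1≡891, 891^2≡154, 891^4≡479, 891^8≡740, 891^16≡919, 891^32≡691, 891^64≡511, 891^128≡622, 891^256≡416, 891^512≡613
827 = 512 + 256 + 32 + 16 + 8 + 2 + 1, so 891^827 ≡ 613·416·691·919·740·154·891 ≡ 1071 (mod 1223)
R · y^e mod p:
Squares mod 1223: 264^1≡264, 264^2≡1208, 264^4≡225, 264^8≡482, 264^16≡1177, 264^32≡893, 264^64≡53, 264^128≡363, 264^256≡908, 264^512≡162, 264^1024≡561
1214 = 1024 + 128 + 32 + 16 + 8 + 4 + 2, so 264^1214 ≡ 561·363·893·1177·482·225·1208 ≡ 1053 (mod 1223)
485·1053 = 510705 ≡ 714 (mod 1223)
1071 ≠ 714; the check fails.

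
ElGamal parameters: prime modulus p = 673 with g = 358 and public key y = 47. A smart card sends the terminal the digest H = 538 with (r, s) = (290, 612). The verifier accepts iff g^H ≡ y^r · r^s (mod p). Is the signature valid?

Left side g^H mod p:
358^2 = 128164 ≡ 294
358^4 ≡ 294^2 = 86436 ≡ 292
358^8 ≡ 292^2 = 85264 ≡ 466
358^16 ≡ 466^2 = 217156 ≡ 450
358^32 ≡ 450^2 = 202500 ≡ 600
358^64 ≡ 600^2 = 360000 ≡ 618
358^128 ≡ 618^2 = 381924 ≡ 333
358^256 ≡ 333^2 = 110889 ≡ 517
358^512 ≡ 517^2 = 267289 ≡ 108
538 = 512 + 16 + 8 + 2, so 358^538 ≡ 108·450·466·294 ≡ 254 (mod 673)
Right side y^r · r^s mod p:
47^2 = 2209 ≡ 190
47^4 ≡ 190^2 = 36100 ≡ 431
47^8 ≡ 431^2 = 185761 ≡ 13
47^16 ≡ 13^2 = 169
47^32 ≡ 169^2 = 28561 ≡ 295
47^64 ≡ 295^2 = 87025 ≡ 208
47^128 ≡ 208^2 = 43264 ≡ 192
47^256 ≡ 192^2 = 36864 ≡ 522
290 = 256 + 32 + 2, so 47^290 ≡ 522·295·190 ≡ 98 (mod 673)
290^2 = 84100 ≡ 648
290^4 ≡ 648^2 = 419904 ≡ 625
290^8 ≡ 625^2 = 390625 ≡ 285
290^16 ≡ 285^2 = 81225 ≡ 465
290^32 ≡ 465^2 = 216225 ≡ 192
290^64 ≡ 192^2 = 36864 ≡ 522
290^128 ≡ 522^2 = 272484 ≡ 592
290^256 ≡ 592^2 = 350464 ≡ 504
290^512 ≡ 504^2 = 254016 ≡ 295
612 = 512 + 64 + 32 + 4, so 290^612 ≡ 295·522·192·625 ≡ 85 (mod 673)
98·85 = 8330 ≡ 254 (mod 673)
254 ≡ 254 (mod 673), so the signature is genuine.

valid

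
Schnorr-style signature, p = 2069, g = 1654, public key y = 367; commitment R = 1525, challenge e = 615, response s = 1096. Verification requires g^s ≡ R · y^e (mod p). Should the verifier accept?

g^s mod p:
Squares mod 2069: 1654^1≡1654, 1654^2≡498, 1654^4≡1793, 1654^8≡1692, 1654^16≡1437, 1654^32≡107, 1654^64≡1104, 1654^128≡175, 1654^256≡1659, 1654^512≡511, 1654^1024≡427
1096 = 1024 + 64 + 8, so 1654^1096 ≡ 427·1104·1692 ≡ 77 (mod 2069)
R · y^e mod p:
Squares mod 2069: 367^1≡367, 367^2≡204, 367^4≡236, 367^8≡1902, 367^16≡992, 367^32≡1289, 367^64≡114, 367^128≡582, 367^256≡1477, 367^512≡803
615 = 512 + 64 + 32 + 4 + 2 + 1, so 367^615 ≡ 803·114·1289·236·204·367 ≡ 1312 (mod 2069)
1525·1312 = 2000800 ≡ 77 (mod 2069)
77 ≡ 77 (mod 2069); signature holds.

accept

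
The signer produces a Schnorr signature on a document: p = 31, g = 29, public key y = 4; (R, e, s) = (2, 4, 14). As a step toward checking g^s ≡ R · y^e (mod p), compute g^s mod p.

29^2 = 841 ≡ 4
29^4 ≡ 4^2 = 16
29^8 ≡ 16^2 = 256 ≡ 8
14 = 8 + 4 + 2, so 29^14 ≡ 8·16·4 ≡ 16 (mod 31)

16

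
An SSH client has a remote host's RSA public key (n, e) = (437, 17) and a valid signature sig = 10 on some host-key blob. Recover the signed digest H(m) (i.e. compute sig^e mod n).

40

sig^2 ≡ 10^2 = 100
sig^4 ≡ 100^2 = 10000 ≡ 386
sig^8 ≡ 386^2 = 148996 ≡ 416
sig^16 ≡ 416^2 = 173056 ≡ 4
17 = 16 + 1, so sig^17 ≡ 4·10 ≡ 40 (mod 437)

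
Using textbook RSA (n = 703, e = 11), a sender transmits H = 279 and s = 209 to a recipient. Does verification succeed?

s^2 ≡ 209^2 = 43681 ≡ 95
s^4 ≡ 95^2 = 9025 ≡ 589
s^8 ≡ 589^2 = 346921 ≡ 342
11 = 8 + 2 + 1, so s^11 ≡ 342·95·209 ≡ 133 (mod 703)
133 ≠ 279, so verification fails.

fails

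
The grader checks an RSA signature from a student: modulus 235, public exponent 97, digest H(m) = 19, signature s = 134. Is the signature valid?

valid

s^97 mod 235 = 19
Since 19 equals the digest 19, verification succeeds.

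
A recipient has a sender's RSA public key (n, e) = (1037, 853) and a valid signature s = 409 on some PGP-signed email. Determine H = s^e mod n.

s^2 ≡ 409^2 = 167281 ≡ 324
s^4 ≡ 324^2 = 104976 ≡ 239
s^8 ≡ 239^2 = 57121 ≡ 86
s^16 ≡ 86^2 = 7396 ≡ 137
s^32 ≡ 137^2 = 18769 ≡ 103
s^64 ≡ 103^2 = 10609 ≡ 239
s^128 ≡ 239^2 = 57121 ≡ 86
s^256 ≡ 86^2 = 7396 ≡ 137
s^512 ≡ 137^2 = 18769 ≡ 103
853 = 512 + 256 + 64 + 16 + 4 + 1, so s^853 ≡ 103·137·239·137·239·409 ≡ 664 (mod 1037)

664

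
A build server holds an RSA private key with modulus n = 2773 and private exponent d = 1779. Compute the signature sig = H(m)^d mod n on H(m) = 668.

1054

(H(m))^2 ≡ 668^2 = 446224 ≡ 2544
(H(m))^4 ≡ 2544^2 = 6471936 ≡ 2527
(H(m))^8 ≡ 2527^2 = 6385729 ≡ 2283
(H(m))^16 ≡ 2283^2 = 5212089 ≡ 1622
(H(m))^32 ≡ 1622^2 = 2630884 ≡ 2080
(H(m))^64 ≡ 2080^2 = 4326400 ≡ 520
(H(m))^128 ≡ 520^2 = 270400 ≡ 1419
(H(m))^256 ≡ 1419^2 = 2013561 ≡ 363
(H(m))^512 ≡ 363^2 = 131769 ≡ 1438
(H(m))^1024 ≡ 1438^2 = 2067844 ≡ 1959
1779 = 1024 + 512 + 128 + 64 + 32 + 16 + 2 + 1, so (H(m))^1779 ≡ 1959·1438·1419·520·2080·1622·2544·668 ≡ 1054 (mod 2773)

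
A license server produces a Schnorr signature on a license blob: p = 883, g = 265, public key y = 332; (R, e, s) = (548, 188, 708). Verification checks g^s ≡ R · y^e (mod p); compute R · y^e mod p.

332^2 = 110224 ≡ 732
332^4 ≡ 732^2 = 535824 ≡ 726
332^8 ≡ 726^2 = 527076 ≡ 808
332^16 ≡ 808^2 = 652864 ≡ 327
332^32 ≡ 327^2 = 106929 ≡ 86
332^64 ≡ 86^2 = 7396 ≡ 332
332^128 ≡ 332^2 = 110224 ≡ 732
188 = 128 + 32 + 16 + 8 + 4, so 332^188 ≡ 732·86·327·808·726 ≡ 758 (mod 883)
R · y^e ≡ 548·758 = 415384 ≡ 374 (mod 883)

374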